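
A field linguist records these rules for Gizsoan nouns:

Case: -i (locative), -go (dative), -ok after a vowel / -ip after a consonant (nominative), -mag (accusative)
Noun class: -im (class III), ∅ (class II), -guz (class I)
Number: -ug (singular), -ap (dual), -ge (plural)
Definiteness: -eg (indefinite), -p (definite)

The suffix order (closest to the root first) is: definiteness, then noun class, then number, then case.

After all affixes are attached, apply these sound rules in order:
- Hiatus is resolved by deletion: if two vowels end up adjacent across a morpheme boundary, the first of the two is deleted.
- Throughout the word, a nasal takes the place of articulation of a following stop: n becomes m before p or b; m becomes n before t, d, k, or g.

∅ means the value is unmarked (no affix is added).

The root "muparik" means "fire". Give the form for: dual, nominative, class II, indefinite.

Attach definiteness indefinite -eg → muparikeg.
noun class = class II: zero marking, form stays muparikeg.
Attach number dual -ap → muparikegap.
Attach case nominative -ip (after consonant 'p') → muparikegapip.
Vowel deletion: no change.
Nasal assimilation: no change.

muparikegapip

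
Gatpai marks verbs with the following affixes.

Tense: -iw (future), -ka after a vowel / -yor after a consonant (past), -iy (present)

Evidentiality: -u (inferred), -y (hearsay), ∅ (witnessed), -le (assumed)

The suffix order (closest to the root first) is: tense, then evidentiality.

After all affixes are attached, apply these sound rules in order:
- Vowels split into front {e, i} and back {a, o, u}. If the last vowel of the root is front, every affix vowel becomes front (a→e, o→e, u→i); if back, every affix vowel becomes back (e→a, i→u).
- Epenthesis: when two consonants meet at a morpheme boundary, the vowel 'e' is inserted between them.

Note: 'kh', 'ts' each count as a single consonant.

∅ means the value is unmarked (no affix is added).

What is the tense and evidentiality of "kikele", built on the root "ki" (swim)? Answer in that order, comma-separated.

Segment: ki-ka-le.
tense: -ka/yor → past.
evidentiality: -le → assumed.

past, assumed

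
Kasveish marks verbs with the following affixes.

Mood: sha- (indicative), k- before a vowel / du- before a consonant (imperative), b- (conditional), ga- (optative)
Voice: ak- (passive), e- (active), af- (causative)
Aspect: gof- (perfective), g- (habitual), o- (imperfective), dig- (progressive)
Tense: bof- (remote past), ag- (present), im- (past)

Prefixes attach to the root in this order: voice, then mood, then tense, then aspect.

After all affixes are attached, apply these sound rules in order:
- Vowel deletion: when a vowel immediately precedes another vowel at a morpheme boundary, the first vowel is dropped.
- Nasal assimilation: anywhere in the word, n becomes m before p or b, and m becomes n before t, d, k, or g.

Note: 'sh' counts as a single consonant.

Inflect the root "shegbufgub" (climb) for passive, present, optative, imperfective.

aggakshegbufgub

Attach voice passive ak- → akshegbufgub.
Attach mood optative ga- → gaakshegbufgub.
Attach tense present ag- → aggaakshegbufgub.
Attach aspect imperfective o- → oaggaakshegbufgub.
Apply vowel deletion: oaggaakshegbufgub → aggakshegbufgub.
Nasal assimilation: no change.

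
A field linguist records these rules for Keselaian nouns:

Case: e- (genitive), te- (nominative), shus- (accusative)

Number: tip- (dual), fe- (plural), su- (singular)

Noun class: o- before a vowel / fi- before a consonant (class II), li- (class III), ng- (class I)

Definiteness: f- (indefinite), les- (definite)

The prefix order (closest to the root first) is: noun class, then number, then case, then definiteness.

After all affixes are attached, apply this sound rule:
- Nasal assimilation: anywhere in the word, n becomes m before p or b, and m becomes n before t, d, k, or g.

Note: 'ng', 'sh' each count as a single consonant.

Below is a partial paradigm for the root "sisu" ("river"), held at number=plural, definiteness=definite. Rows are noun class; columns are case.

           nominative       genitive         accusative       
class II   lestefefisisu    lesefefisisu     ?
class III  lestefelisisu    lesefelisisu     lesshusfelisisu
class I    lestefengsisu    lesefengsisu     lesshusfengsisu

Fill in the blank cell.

lesshusfefisisu

Attach noun class class II fi- (before consonant 's') → fisisu.
Attach number plural fe- → fefisisu.
Attach case accusative shus- → shusfefisisu.
Attach definiteness definite les- → lesshusfefisisu.
Nasal assimilation: no change.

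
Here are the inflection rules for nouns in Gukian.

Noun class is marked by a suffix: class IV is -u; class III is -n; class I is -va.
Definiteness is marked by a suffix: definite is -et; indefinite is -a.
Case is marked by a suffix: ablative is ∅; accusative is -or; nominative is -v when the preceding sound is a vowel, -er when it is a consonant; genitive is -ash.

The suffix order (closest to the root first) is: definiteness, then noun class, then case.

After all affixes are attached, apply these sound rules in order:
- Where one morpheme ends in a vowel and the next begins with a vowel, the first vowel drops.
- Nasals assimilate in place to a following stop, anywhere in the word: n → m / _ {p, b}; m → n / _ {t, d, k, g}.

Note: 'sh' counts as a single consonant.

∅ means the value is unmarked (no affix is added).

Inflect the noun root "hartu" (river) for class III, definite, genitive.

Attach definiteness definite -et → hartuet.
Attach noun class class III -n → hartuetn.
Attach case genitive -ash → hartuetnash.
Apply vowel deletion: hartuetnash → hartetnash.
Nasal assimilation: no change.

hartetnash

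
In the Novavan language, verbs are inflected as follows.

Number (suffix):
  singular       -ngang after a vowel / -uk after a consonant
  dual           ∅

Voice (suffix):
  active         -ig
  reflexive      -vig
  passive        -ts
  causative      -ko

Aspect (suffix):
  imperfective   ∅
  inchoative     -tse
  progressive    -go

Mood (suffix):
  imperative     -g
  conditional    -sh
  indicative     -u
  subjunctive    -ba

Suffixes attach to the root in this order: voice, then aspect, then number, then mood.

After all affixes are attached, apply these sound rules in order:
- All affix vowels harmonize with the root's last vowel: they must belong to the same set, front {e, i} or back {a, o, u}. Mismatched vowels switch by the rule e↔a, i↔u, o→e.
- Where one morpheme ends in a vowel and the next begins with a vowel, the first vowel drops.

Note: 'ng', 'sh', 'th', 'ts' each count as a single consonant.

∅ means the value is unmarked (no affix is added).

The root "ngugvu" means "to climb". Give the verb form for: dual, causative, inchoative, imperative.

Attach voice causative -ko → ngugvuko.
Attach aspect inchoative -tse → ngugvukotse.
number = dual: zero marking, form stays ngugvukotse.
Attach mood imperative -g → ngugvukotseg.
Apply vowel harmony: ngugvukotseg → ngugvukotsag.
Vowel deletion: no change.

ngugvukotsag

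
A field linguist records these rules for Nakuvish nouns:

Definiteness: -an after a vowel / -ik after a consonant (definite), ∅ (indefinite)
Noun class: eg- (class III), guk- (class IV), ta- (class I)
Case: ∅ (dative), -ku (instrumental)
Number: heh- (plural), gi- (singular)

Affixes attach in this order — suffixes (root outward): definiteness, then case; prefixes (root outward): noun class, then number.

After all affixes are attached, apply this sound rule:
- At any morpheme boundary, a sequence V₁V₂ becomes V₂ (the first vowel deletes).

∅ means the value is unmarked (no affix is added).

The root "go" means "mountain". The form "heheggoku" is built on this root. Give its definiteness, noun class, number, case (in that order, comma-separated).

indefinite, class III, plural, instrumental

Segment: heh-eg-go-ku.
definiteness: ∅ → indefinite.
noun class: eg- → class III.
number: heh- → plural.
case: -ku → instrumental.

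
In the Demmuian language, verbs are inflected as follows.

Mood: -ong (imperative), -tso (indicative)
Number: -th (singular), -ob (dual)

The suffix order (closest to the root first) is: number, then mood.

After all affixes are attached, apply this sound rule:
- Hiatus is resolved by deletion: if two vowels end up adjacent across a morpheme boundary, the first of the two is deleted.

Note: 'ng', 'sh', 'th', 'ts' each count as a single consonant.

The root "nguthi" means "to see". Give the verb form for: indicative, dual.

nguthobtso

Attach number dual -ob → nguthiob.
Attach mood indicative -tso → nguthiobtso.
Apply vowel deletion: nguthiobtso → nguthobtso.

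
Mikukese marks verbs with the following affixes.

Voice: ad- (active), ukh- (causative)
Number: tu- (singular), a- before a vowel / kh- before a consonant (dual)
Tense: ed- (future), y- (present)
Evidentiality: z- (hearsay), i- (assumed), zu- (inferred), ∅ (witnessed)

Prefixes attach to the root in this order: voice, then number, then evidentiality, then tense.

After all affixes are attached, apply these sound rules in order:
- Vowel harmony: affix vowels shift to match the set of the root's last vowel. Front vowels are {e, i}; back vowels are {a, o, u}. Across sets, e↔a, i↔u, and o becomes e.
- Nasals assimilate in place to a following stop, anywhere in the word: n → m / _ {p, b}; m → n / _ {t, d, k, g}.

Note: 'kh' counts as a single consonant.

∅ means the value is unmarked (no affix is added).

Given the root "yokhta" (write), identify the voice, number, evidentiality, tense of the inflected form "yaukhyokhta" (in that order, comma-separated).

causative, dual, witnessed, present

Segment: y-a-ukh-yokhta.
voice: ukh- → causative.
number: a/kh- → dual.
evidentiality: ∅ → witnessed.
tense: y- → present.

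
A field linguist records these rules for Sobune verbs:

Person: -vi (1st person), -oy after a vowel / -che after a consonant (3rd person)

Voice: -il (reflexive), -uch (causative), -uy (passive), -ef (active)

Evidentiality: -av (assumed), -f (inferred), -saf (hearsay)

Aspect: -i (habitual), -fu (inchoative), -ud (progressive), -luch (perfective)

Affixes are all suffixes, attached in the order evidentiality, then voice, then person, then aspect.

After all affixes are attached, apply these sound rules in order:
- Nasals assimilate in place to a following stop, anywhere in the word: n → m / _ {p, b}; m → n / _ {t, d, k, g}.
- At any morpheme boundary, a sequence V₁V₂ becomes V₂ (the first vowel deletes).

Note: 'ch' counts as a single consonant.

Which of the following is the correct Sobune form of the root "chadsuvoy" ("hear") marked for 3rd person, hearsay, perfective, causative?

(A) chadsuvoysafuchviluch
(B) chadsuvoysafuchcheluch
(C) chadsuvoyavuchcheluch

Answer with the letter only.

B

Attach evidentiality hearsay -saf → chadsuvoysaf.
Attach voice causative -uch → chadsuvoysafuch.
Attach person 3rd person -che (after consonant 'ch') → chadsuvoysafuchche.
Attach aspect perfective -luch → chadsuvoysafuchcheluch.
Nasal assimilation: no change.
Vowel deletion: no change.
So the correct form is chadsuvoysafuchcheluch, option (B).
(A) chadsuvoysafuchviluch is wrong: it uses 1st person instead of 3rd person for person.
(C) chadsuvoyavuchcheluch is wrong: it uses assumed instead of hearsay for evidentiality.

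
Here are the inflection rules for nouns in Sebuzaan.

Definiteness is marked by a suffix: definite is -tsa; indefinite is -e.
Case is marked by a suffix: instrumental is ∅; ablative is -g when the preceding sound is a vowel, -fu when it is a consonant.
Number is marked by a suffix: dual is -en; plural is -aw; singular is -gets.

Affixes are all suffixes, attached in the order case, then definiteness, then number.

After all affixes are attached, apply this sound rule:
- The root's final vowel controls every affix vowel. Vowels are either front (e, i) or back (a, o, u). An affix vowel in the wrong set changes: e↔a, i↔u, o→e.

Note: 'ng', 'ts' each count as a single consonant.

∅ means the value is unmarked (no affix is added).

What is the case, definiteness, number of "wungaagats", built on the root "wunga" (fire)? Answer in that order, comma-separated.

Segment: wunga-e-gets.
case: ∅ → instrumental.
definiteness: -e → indefinite.
number: -gets → singular.

instrumental, indefinite, singular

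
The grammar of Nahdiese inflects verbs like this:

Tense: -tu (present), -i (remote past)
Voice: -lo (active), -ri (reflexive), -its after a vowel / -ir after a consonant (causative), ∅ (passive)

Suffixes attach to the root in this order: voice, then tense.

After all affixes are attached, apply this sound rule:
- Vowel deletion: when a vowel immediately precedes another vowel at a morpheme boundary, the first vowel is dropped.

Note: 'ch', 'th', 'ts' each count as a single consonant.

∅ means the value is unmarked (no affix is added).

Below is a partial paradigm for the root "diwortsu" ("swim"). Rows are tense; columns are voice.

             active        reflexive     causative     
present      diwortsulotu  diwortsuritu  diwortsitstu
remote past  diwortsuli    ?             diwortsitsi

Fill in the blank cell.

diwortsuri

Attach voice reflexive -ri → diwortsuri.
Attach tense remote past -i → diwortsurii.
Apply vowel deletion: diwortsurii → diwortsuri.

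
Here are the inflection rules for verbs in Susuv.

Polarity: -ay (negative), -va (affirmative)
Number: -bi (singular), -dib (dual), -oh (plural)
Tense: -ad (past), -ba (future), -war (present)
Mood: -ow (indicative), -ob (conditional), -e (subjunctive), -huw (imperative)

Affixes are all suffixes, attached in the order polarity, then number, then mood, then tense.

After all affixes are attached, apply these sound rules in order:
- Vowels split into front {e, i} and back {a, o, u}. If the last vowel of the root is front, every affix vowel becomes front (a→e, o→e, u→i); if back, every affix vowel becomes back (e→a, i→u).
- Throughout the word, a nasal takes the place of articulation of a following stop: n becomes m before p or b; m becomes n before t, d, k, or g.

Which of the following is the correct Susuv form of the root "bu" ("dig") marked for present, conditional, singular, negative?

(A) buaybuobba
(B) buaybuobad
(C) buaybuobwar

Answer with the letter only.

C

Attach polarity negative -ay → buay.
Attach number singular -bi → buaybi.
Attach mood conditional -ob → buaybiob.
Attach tense present -war → buaybiobwar.
Apply vowel harmony: buaybiobwar → buaybuobwar.
Nasal assimilation: no change.
So the correct form is buaybuobwar, option (C).
(A) buaybuobba is wrong: it uses future instead of present for tense.
(B) buaybuobad is wrong: it uses past instead of present for tense.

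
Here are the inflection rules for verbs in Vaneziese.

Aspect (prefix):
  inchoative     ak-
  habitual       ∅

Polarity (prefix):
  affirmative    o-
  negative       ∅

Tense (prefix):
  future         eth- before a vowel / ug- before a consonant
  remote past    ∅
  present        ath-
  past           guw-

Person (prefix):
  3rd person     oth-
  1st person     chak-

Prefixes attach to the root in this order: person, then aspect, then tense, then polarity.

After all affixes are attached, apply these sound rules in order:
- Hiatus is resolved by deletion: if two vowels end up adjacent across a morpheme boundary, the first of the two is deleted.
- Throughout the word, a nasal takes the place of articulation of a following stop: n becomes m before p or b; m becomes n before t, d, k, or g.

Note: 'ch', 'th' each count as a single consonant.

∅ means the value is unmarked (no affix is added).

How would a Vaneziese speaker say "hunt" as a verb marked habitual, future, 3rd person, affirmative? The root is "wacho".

Attach person 3rd person oth- → othwacho.
aspect = habitual: zero marking, form stays othwacho.
Attach tense future eth- (before vowel 'o') → ethothwacho.
Attach polarity affirmative o- → oethothwacho.
Apply vowel deletion: oethothwacho → ethothwacho.
Nasal assimilation: no change.

ethothwacho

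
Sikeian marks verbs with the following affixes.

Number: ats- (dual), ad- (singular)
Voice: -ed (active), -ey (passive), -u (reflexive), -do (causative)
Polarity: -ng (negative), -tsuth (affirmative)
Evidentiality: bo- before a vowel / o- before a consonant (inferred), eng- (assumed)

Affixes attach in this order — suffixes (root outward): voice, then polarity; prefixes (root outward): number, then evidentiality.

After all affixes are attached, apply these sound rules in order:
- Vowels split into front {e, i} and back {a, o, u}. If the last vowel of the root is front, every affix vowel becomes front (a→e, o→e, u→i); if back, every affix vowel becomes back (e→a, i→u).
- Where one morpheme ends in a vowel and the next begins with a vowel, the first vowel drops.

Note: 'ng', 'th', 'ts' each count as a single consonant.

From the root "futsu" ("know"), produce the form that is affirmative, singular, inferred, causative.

badfutsudotsuth

Attach number singular ad- → adfutsu.
Attach voice causative -do → adfutsudo.
Attach evidentiality inferred bo- (before vowel 'a') → boadfutsudo.
Attach polarity affirmative -tsuth → boadfutsudotsuth.
Vowel harmony: no change.
Apply vowel deletion: boadfutsudotsuth → badfutsudotsuth.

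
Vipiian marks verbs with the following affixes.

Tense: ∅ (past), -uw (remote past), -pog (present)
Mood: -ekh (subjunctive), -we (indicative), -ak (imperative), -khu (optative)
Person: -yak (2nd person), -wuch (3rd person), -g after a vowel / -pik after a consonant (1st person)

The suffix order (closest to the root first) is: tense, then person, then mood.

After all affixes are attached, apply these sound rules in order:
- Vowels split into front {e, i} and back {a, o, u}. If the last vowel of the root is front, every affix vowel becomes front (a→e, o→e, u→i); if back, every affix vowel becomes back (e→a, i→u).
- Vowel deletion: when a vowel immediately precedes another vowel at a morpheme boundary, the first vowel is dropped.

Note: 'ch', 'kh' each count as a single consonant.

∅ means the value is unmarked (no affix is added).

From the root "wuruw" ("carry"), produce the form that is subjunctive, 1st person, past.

tense = past: zero marking, form stays wuruw.
Attach person 1st person -pik (after consonant 'w') → wuruwpik.
Attach mood subjunctive -ekh → wuruwpikekh.
Apply vowel harmony: wuruwpikekh → wuruwpukakh.
Vowel deletion: no change.

wuruwpukakh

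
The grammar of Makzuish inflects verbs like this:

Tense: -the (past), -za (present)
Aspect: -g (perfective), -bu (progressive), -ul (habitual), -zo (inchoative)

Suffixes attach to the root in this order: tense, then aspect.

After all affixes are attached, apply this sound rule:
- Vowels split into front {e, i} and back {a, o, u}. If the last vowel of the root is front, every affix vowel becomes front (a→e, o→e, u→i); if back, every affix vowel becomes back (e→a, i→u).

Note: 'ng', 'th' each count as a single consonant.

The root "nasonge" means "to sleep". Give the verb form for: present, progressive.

nasongezebi

Attach tense present -za → nasongeza.
Attach aspect progressive -bu → nasongezabu.
Apply vowel harmony: nasongezabu → nasongezebi.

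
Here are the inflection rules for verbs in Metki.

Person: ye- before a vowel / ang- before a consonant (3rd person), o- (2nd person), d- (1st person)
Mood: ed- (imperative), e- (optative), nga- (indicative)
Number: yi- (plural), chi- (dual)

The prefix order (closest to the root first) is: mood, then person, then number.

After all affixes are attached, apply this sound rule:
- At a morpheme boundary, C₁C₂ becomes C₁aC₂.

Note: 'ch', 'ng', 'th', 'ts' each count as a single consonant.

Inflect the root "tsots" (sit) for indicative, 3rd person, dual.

Attach mood indicative nga- → ngatsots.
Attach person 3rd person ang- (before consonant 'ng') → angngatsots.
Attach number dual chi- → chiangngatsots.
Apply epenthesis: chiangngatsots → chiangangatsots.

chiangangatsots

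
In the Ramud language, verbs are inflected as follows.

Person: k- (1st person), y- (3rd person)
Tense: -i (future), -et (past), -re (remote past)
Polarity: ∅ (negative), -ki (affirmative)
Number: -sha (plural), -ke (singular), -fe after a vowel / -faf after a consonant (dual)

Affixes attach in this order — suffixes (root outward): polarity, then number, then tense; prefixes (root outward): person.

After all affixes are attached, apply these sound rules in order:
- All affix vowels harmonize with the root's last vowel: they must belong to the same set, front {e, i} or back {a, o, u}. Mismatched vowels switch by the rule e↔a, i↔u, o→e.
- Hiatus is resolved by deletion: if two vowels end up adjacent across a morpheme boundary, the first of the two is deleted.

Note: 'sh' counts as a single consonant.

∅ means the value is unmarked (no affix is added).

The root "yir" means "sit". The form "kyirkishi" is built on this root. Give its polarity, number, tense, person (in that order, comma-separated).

affirmative, plural, future, 1st person

Segment: k-yir-ki-sha-i.
polarity: -ki → affirmative.
number: -sha → plural.
tense: -i → future.
person: k- → 1st person.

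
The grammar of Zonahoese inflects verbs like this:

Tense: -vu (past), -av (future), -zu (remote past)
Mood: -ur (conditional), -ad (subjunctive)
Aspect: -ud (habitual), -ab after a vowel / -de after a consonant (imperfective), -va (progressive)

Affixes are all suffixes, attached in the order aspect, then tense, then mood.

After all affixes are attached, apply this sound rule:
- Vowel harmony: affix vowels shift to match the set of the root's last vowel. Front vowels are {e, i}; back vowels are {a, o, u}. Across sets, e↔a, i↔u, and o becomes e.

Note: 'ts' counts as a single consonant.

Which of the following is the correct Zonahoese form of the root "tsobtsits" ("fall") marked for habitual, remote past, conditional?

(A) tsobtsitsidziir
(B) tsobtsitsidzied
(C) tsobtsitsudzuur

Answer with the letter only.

Attach aspect habitual -ud → tsobtsitsud.
Attach tense remote past -zu → tsobtsitsudzu.
Attach mood conditional -ur → tsobtsitsudzuur.
Apply vowel harmony: tsobtsitsudzuur → tsobtsitsidziir.
So the correct form is tsobtsitsidziir, option (A).
(C) tsobtsitsudzuur is wrong: it fails to apply the sound rule(s).
(B) tsobtsitsidzied is wrong: it uses subjunctive instead of conditional for mood.

A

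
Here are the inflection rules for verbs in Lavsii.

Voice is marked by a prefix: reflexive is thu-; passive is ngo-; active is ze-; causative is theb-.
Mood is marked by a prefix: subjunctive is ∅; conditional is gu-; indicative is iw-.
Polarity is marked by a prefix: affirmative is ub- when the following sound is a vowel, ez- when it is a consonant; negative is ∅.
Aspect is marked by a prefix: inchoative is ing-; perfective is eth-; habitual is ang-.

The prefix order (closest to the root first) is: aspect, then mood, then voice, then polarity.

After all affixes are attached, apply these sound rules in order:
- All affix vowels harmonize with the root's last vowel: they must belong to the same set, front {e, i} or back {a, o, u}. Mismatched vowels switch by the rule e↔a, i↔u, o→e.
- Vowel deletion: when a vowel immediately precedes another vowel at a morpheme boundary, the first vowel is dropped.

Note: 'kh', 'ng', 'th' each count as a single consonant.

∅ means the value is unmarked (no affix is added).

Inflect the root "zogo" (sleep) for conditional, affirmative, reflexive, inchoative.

Attach aspect inchoative ing- → ingzogo.
Attach mood conditional gu- → guingzogo.
Attach voice reflexive thu- → thuguingzogo.
Attach polarity affirmative ez- (before consonant 'th') → ezthuguingzogo.
Apply vowel harmony: ezthuguingzogo → azthuguungzogo.
Apply vowel deletion: azthuguungzogo → azthugungzogo.

azthugungzogo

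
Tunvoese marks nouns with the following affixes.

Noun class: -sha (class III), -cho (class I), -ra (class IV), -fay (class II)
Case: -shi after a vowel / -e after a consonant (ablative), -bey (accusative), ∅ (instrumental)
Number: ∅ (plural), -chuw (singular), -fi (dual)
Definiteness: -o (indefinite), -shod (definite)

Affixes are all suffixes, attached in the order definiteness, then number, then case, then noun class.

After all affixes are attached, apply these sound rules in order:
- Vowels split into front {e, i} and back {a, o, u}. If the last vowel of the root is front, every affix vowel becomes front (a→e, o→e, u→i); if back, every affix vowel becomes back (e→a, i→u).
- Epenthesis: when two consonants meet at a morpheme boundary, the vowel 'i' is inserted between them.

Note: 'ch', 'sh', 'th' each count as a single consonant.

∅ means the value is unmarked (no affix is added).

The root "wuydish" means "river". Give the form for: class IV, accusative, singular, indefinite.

Attach definiteness indefinite -o → wuydisho.
Attach number singular -chuw → wuydishochuw.
Attach case accusative -bey → wuydishochuwbey.
Attach noun class class IV -ra → wuydishochuwbeyra.
Apply vowel harmony: wuydishochuwbeyra → wuydishechiwbeyre.
Apply epenthesis: wuydishechiwbeyre → wuydishechiwibeyire.

wuydishechiwibeyire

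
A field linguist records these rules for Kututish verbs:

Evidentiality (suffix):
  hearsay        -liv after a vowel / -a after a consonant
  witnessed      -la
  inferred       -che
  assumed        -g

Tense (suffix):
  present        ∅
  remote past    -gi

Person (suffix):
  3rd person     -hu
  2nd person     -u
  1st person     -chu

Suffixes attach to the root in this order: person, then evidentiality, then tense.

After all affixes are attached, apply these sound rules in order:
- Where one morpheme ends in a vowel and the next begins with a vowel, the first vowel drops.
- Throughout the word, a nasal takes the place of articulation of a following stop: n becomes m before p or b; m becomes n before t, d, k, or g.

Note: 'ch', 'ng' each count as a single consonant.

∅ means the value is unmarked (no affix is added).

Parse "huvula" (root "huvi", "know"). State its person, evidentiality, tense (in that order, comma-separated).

2nd person, witnessed, present

Segment: huvi-u-la.
person: -u → 2nd person.
evidentiality: -la → witnessed.
tense: ∅ → present.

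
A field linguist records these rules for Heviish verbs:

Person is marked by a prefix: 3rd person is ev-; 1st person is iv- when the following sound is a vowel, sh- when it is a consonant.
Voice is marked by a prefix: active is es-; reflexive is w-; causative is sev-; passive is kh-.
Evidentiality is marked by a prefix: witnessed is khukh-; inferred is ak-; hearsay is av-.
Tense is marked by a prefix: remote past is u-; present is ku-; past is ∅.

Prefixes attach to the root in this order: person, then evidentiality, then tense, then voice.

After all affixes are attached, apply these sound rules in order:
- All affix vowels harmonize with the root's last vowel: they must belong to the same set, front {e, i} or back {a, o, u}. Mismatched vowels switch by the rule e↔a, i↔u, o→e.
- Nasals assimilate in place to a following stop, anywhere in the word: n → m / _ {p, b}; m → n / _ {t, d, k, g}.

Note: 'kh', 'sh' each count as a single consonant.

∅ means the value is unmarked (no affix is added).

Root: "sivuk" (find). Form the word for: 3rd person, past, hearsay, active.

Attach person 3rd person ev- → evsivuk.
Attach evidentiality hearsay av- → avevsivuk.
tense = past: zero marking, form stays avevsivuk.
Attach voice active es- → esavevsivuk.
Apply vowel harmony: esavevsivuk → asavavsivuk.
Nasal assimilation: no change.

asavavsivuk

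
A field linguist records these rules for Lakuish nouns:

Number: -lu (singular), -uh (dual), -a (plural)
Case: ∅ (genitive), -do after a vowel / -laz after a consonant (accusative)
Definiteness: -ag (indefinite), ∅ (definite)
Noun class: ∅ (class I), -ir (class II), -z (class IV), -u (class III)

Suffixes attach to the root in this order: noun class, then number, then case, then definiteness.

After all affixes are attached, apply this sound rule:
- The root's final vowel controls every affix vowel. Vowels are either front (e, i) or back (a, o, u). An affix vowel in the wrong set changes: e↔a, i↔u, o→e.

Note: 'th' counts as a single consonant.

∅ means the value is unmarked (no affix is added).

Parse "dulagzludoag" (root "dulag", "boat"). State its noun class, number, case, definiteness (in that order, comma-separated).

Segment: dulag-z-lu-do-ag.
noun class: -z → class IV.
number: -lu → singular.
case: -do/laz → accusative.
definiteness: -ag → indefinite.

class IV, singular, accusative, indefinite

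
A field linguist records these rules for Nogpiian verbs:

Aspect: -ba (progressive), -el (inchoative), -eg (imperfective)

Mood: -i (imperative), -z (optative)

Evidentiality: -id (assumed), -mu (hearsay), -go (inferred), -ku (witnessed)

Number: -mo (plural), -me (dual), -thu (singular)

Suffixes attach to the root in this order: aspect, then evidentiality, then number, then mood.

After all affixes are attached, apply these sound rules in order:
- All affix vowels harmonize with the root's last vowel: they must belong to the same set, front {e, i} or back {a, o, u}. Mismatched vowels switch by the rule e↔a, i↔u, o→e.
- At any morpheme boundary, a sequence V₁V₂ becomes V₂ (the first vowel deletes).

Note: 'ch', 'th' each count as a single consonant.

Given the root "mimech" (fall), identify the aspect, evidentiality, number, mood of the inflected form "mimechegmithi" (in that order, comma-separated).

Segment: mimech-eg-mu-thu-i.
aspect: -eg → imperfective.
evidentiality: -mu → hearsay.
number: -thu → singular.
mood: -i → imperative.

imperfective, hearsay, singular, imperative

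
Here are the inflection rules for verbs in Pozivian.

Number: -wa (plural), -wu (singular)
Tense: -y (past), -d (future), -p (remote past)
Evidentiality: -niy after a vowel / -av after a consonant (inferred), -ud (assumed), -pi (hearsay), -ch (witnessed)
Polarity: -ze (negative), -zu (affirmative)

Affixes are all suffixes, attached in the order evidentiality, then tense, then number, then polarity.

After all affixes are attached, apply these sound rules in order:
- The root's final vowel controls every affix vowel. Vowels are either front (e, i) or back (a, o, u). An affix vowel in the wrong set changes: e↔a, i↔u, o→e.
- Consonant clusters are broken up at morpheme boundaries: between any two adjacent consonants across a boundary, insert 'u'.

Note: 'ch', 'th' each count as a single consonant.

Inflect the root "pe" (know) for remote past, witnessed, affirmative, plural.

Attach evidentiality witnessed -ch → pech.
Attach tense remote past -p → pechp.
Attach number plural -wa → pechpwa.
Attach polarity affirmative -zu → pechpwazu.
Apply vowel harmony: pechpwazu → pechpwezi.
Apply epenthesis: pechpwezi → pechupuwezi.

pechupuwezi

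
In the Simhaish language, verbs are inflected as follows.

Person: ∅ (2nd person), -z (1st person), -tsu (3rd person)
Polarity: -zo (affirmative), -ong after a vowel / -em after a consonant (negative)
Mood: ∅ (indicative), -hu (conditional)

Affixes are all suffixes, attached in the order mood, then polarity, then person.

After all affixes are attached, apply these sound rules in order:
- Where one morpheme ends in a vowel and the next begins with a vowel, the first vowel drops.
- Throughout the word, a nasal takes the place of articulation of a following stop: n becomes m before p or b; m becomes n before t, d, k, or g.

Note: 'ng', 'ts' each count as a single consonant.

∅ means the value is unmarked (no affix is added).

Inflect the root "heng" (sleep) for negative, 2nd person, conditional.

henghong

Attach mood conditional -hu → henghu.
Attach polarity negative -ong (after vowel 'u') → henghuong.
person = 2nd person: zero marking, form stays henghuong.
Apply vowel deletion: henghuong → henghong.
Nasal assimilation: no change.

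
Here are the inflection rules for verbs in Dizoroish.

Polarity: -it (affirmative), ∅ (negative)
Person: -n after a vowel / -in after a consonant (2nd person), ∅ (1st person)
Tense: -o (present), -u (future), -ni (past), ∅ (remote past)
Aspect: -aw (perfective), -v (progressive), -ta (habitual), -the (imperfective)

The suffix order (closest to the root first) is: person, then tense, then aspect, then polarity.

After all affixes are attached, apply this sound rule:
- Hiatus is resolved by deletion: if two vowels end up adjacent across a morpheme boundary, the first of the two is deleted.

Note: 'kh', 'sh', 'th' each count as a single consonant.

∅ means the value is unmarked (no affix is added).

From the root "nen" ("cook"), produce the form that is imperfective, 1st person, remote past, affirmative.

nenthit

person = 1st person: zero marking, form stays nen.
tense = remote past: zero marking, form stays nen.
Attach aspect imperfective -the → nenthe.
Attach polarity affirmative -it → nentheit.
Apply vowel deletion: nentheit → nenthit.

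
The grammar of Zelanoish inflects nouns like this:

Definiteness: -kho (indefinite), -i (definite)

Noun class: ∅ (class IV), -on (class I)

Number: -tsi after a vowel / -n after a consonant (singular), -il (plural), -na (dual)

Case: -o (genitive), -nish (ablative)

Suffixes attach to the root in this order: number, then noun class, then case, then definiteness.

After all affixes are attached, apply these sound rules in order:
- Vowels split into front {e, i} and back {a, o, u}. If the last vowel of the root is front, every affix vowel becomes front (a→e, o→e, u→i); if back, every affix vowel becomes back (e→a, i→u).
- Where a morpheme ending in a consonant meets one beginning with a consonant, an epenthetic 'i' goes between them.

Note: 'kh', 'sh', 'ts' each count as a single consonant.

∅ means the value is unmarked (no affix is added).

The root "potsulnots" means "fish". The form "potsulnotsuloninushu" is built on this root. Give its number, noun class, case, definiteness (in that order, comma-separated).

plural, class I, ablative, definite

Segment: potsulnots-il-on-nish-i.
number: -il → plural.
noun class: -on → class I.
case: -nish → ablative.
definiteness: -i → definite.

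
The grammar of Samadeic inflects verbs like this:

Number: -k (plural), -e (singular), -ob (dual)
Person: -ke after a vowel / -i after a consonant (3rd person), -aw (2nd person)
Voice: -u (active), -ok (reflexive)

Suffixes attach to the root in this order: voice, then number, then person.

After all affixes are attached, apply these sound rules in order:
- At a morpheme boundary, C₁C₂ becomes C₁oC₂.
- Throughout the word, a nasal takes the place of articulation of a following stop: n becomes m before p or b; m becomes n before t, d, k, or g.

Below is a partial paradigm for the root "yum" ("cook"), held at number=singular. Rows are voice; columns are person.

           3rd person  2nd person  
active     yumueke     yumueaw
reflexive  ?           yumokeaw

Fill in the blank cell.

Attach voice reflexive -ok → yumok.
Attach number singular -e → yumoke.
Attach person 3rd person -ke (after vowel 'e') → yumokeke.
Epenthesis: no change.
Nasal assimilation: no change.

yumokeke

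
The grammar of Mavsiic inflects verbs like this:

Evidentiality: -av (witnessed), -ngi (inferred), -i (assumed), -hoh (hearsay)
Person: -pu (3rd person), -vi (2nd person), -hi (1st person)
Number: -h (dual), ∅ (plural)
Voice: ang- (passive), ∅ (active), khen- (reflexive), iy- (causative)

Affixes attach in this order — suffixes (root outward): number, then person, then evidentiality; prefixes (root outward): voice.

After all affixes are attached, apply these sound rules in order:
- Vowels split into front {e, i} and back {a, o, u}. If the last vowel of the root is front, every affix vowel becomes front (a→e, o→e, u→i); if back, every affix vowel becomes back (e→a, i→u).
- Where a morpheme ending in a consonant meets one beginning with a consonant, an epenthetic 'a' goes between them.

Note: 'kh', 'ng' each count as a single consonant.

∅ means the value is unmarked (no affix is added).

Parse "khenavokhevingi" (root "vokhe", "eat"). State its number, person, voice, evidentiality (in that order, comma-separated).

plural, 2nd person, reflexive, inferred

Segment: khen-vokhe-vi-ngi.
number: ∅ → plural.
person: -vi → 2nd person.
voice: khen- → reflexive.
evidentiality: -ngi → inferred.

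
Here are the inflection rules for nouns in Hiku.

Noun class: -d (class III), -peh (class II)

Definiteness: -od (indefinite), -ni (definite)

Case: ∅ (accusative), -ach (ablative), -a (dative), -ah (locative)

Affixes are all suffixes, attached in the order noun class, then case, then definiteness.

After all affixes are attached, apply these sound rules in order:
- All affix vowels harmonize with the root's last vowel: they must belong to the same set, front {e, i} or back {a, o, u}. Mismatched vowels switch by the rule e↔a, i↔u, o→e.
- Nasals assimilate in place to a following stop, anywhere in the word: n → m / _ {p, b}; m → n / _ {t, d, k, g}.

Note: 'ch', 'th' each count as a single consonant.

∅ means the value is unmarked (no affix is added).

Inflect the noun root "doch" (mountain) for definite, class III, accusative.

Attach noun class class III -d → dochd.
case = accusative: zero marking, form stays dochd.
Attach definiteness definite -ni → dochdni.
Apply vowel harmony: dochdni → dochdnu.
Nasal assimilation: no change.

dochdnu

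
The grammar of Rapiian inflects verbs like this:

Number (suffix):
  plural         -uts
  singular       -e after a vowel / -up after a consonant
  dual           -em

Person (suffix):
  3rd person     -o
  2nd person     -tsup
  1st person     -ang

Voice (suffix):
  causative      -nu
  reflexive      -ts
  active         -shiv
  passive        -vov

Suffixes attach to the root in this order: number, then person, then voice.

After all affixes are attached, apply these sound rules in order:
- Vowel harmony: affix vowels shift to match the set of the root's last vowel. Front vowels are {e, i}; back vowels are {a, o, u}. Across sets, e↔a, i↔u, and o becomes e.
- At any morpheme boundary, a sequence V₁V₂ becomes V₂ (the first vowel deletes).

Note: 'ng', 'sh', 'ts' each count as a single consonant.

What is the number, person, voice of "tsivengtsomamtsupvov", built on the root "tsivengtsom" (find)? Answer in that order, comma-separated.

dual, 2nd person, passive

Segment: tsivengtsom-em-tsup-vov.
number: -em → dual.
person: -tsup → 2nd person.
voice: -vov → passive.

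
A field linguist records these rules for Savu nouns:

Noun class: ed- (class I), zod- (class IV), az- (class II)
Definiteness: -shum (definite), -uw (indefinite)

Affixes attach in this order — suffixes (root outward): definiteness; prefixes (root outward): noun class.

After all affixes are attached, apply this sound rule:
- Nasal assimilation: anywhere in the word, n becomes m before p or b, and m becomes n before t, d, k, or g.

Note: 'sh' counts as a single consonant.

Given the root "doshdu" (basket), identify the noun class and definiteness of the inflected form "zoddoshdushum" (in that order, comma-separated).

Segment: zod-doshdu-shum.
noun class: zod- → class IV.
definiteness: -shum → definite.

class IV, definite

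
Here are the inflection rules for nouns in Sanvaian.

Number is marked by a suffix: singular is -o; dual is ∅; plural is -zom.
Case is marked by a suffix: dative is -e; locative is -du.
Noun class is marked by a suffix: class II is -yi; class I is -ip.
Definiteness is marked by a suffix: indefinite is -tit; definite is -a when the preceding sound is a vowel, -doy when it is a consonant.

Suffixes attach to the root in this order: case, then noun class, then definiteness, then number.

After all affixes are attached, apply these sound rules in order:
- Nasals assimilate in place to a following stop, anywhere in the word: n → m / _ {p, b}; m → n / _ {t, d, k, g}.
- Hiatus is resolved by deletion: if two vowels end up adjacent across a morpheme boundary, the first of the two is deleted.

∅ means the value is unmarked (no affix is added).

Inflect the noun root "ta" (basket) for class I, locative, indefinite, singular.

Attach case locative -du → tadu.
Attach noun class class I -ip → taduip.
Attach definiteness indefinite -tit → taduiptit.
Attach number singular -o → taduiptito.
Nasal assimilation: no change.
Apply vowel deletion: taduiptito → tadiptito.

tadiptito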